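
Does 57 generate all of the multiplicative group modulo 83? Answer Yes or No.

Yes

φ(83) = 83 − 1 = 82 = 2 · 41.
It suffices to check that the order of 57 is not a proper divisor of 82: compute 57^(82/q) for q ∈ {2, 41}.
57^41 ≡ 82 (mod 83)  [q = 2: ≢ 1 ✓]
57^2 ≡ 12 (mod 83)  [q = 41: ≢ 1 ✓]
None equal 1, so ord_83(57) = 82: 57 is a primitive root.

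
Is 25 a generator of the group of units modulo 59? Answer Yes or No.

φ(59) = 59 − 1 = 58 = 2 · 29.
25 is a primitive root mod 59 iff 25^(φ(59)/q) ≢ 1 for every prime q | φ(59), i.e. q ∈ {2, 29}.
25^29 ≡ 1 (mod 59)  [q = 2: ≡ 1 ✗]
25^2 ≡ 35 (mod 59)  [q = 29: ≢ 1 ✓]
The check at q = 2 fails, so 25 generates a proper subgroup.

No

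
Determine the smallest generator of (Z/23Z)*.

φ(23) = 23 − 1 = 22 = 2 · 11.
Test candidates g = 2, 3, … against the prime factors q ∈ {2, 11} of φ(23): g is a generator iff g^(22/q) ≢ 1 for every such q.
g = 2: 2^11 ≡ 1 — hits 1, so not a primitive root.
g = 3: 3^11 ≡ 1 — hits 1, so not a primitive root.
g = 4: 4^11 ≡ 1 — hits 1, so not a primitive root.
g = 5: 5^11 ≡ 22; 5^2 ≡ 2 — none is 1, so 5 is a primitive root.
Hence the least primitive root of 23 is 5.

5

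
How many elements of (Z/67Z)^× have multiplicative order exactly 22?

10

φ(67) = 67 − 1 = 66 = 2 · 3 · 11.
(Z/67Z)^× is cyclic (|G| = 66); a cyclic group of order m has exactly φ(d) elements of each order d | m, and none otherwise.
22 = 2 · 11 divides 66, and φ(22) = 10.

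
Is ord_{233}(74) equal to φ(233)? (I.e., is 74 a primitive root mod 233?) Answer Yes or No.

No

φ(233) = 233 − 1 = 232 = 2^3 · 29.
74 is a primitive root mod 233 iff 74^(φ(233)/q) ≢ 1 for every prime q | φ(233), i.e. q ∈ {2, 29}.
74^116 ≡ 1 (mod 233)  [q = 2: ≡ 1 ✗]
74^8 ≡ 102 (mod 233)  [q = 29: ≢ 1 ✓]
74^116 ≡ 1 shows ord(74) | 116, strictly less than φ(233); not a primitive root.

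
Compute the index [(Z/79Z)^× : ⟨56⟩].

Since 56 ∈ (Z/79Z)^×, its order divides φ(79) = 79 − 1 = 78 = 2 · 3 · 13.
Divisors of 78: 1, 2, 3, 6, 13, 26, 39, 78.
Compute 56^d (mod 79) for the divisors d until we hit 1:
56^1 ≡ 56 (mod 79)
56^2 ≡ 55 (mod 79)
56^3 ≡ 78 (mod 79)
56^6 ≡ 1 (mod 79) ✓
Thus |⟨56⟩| = ord(56) = 6.
[(Z/79Z)^× : ⟨56⟩] = 78/6 = 13.

13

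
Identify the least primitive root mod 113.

φ(113) = 113 − 1 = 112 = 2^4 · 7.
g is a primitive root iff g^(112/q) ≢ 1 (mod 113) for each prime q ∈ {2, 7}.
g = 2: 2^56 ≡ 1 — hits 1, so not a primitive root.
g = 3: 3^56 ≡ 112; 3^16 ≡ 49 — none is 1, so 3 is a primitive root.
The smallest primitive root modulo 113 is 3.

3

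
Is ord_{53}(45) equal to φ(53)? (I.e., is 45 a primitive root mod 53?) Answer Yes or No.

φ(53) = 53 − 1 = 52 = 2^2 · 13.
It suffices to check that the order of 45 is not a proper divisor of 52: compute 45^(52/q) for q ∈ {2, 13}.
45^26 ≡ 52 (mod 53)  [q = 2: ≢ 1 ✓]
45^4 ≡ 15 (mod 53)  [q = 13: ≢ 1 ✓]
All checks pass, so 45 has order 52 and is a primitive root modulo 53.

Yes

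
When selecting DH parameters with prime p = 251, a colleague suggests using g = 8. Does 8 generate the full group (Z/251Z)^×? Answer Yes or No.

No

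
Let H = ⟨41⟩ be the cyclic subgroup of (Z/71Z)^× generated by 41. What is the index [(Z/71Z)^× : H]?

5

ord(41) | φ(71) = 71 − 1 = 70 = 2 · 5 · 7.
Divisors of 70: 1, 2, 5, 7, 10, 14, 35, 70.
Check 41^d mod 71 for each divisor in increasing order:
41^1 ≡ 41
41^2 ≡ 48
41^5 ≡ 34
41^7 ≡ 70
41^10 ≡ 20
41^14 ≡ 1
Thus |⟨41⟩| = ord(41) = 14.
Index = |(Z/71Z)^×| / |⟨41⟩| = 70 / 14 = 5.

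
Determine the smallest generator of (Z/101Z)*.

2

φ(101) = 101 − 1 = 100 = 2^2 · 5^2.
g is a primitive root iff g^(100/q) ≢ 1 (mod 101) for each prime q ∈ {2, 5}.
g = 2: 2^50 ≡ 100; 2^20 ≡ 95 — none is 1, so 2 is a primitive root.
The smallest primitive root modulo 101 is 2.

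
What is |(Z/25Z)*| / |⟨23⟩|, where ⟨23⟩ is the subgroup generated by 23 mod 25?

1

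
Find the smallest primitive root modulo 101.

φ(101) = 101 − 1 = 100 = 2^2 · 5^2.
g is a primitive root iff g^(100/q) ≢ 1 (mod 101) for each prime q ∈ {2, 5}.
g = 2: 2^50 ≡ 100; 2^20 ≡ 95 — none is 1, so 2 is a primitive root.
Hence the least primitive root of 101 is 2.

2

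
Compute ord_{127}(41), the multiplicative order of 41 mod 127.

63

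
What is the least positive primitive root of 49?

3

φ(49) = φ(7^2) = 7·(7−1) = 42 = 2 · 3 · 7.
g is a primitive root iff g^(42/q) ≢ 1 (mod 49) for each prime q ∈ {2, 3, 7}.
g = 2: 2^21 ≡ 1 — hits 1, so not a primitive root.
g = 3: 3^21 ≡ 48; 3^14 ≡ 30; 3^6 ≡ 43 — none is 1, so 3 is a primitive root.
The smallest primitive root modulo 49 is 3.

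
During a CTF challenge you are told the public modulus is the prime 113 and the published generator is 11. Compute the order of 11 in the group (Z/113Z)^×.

56

The order of 11 must divide φ(113) = 113 − 1 = 112 = 2^4 · 7.
Divisors of 112: 1, 2, 4, 7, 8, 14, 16, 28, 56, 112.
Check 11^d mod 113 for each divisor in increasing order:
11^1 ≡ 11
11^2 ≡ 8
11^4 ≡ 64
11^7 ≡ 95
11^8 ≡ 28
11^14 ≡ 98
11^16 ≡ 106
11^28 ≡ 112
11^56 ≡ 1
The smallest such exponent is 56, so the order of 11 is 56.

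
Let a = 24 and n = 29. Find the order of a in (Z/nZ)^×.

Since 24 ∈ (Z/29Z)^×, its order divides φ(29) = 29 − 1 = 28 = 2^2 · 7.
Divisors of 28: 1, 2, 4, 7, 14, 28.
Test each divisor d:
24^1 ≡ 24 (mod 29)
24^2 ≡ 25 (mod 29)
24^4 ≡ 16 (mod 29)
24^7 ≡ 1 (mod 29) ✓
Therefore the multiplicative order of 24 modulo 29 is 7.

7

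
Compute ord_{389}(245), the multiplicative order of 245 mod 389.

ord(245) | φ(389) = 389 − 1 = 388 = 2^2 · 97.
Divisors of 388: 1, 2, 4, 97, 194, 388.
Test each divisor d:
245^1 ≡ 245
245^2 ≡ 119
245^4 ≡ 157
245^97 ≡ 1
Therefore the multiplicative order of 245 modulo 389 is 97.

97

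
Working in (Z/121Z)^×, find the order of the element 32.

22

By Lagrange's theorem, ord_121(32) divides φ(121) = φ(11^2) = 11·(11−1) = 110 = 2 · 5 · 11.
Divisors of 110: 1, 2, 5, 10, 11, 22, 55, 110.
Compute 32^d (mod 121) for the divisors d until we hit 1:
32^1 ≡ 32 (mod 121)
32^2 ≡ 56 (mod 121)
32^5 ≡ 43 (mod 121)
32^10 ≡ 34 (mod 121)
32^11 ≡ 120 (mod 121)
32^22 ≡ 1 (mod 121) ✓
Hence ord(32) = 22.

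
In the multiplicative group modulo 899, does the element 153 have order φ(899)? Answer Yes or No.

No

899 = 29 · 31 is a product of two distinct odd primes, so (Z/899Z)^× ≅ (Z/29Z)^× × (Z/31Z)^× is not cyclic.
No primitive root modulo 899 exists; in particular 153 is not one.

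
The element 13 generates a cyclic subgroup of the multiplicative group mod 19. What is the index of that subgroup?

1

The order of 13 must divide φ(19) = 19 − 1 = 18 = 2 · 3^2.
Divisors of 18: 1, 2, 3, 6, 9, 18.
Test each divisor d:
13^1 ≡ 13 (mod 19)
13^2 ≡ 17 (mod 19)
13^3 ≡ 12 (mod 19)
13^6 ≡ 11 (mod 19)
13^9 ≡ 18 (mod 19)
13^18 ≡ 1 (mod 19) ✓
Thus |⟨13⟩| = ord(13) = 18.
[(Z/19Z)^× : ⟨13⟩] = 18/18 = 1.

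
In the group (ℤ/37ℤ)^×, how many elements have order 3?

2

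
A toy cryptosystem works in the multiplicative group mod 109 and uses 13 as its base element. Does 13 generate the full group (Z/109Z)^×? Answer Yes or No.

Yes

φ(109) = 109 − 1 = 108 = 2^2 · 3^3.
An element g generates (Z/109Z)^× iff g^(108/q) ≢ 1 (mod 109) for each prime q ∈ {2, 3}.
13^54 ≡ 108 (mod 109)  [q = 2: ≢ 1 ✓]
13^36 ≡ 63 (mod 109)  [q = 3: ≢ 1 ✓]
Every test exponent gives a nontrivial residue, hence 13 generates the full group.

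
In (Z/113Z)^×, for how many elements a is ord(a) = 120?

0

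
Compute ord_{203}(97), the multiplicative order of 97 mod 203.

28

Since 97 ∈ (Z/203Z)^×, its order divides φ(203) = φ(7·29) = (7−1)·(29−1) = 6·28 = 168 = 2^3 · 3 · 7.
Divisors of 168: 1, 2, 3, 4, 6, 7, 8, 12, 14, 21, 24, 28, 42, 56, 84, 168.
Evaluate successive powers at the divisors of 168:
97^1 ≡ 97
97^2 ≡ 71
97^3 ≡ 188
97^4 ≡ 169
97^6 ≡ 22
97^7 ≡ 104
97^8 ≡ 141
97^12 ≡ 78
97^14 ≡ 57
97^21 ≡ 41
97^24 ≡ 197
97^28 ≡ 1
The smallest such exponent is 28, so the order of 97 is 28.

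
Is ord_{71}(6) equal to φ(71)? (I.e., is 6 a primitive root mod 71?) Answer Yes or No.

φ(71) = 71 − 1 = 70 = 2 · 5 · 7.
Test 6^(70/q) mod 71 for each prime factor q of 70:
6^35 ≡ 1 (mod 71)  [q = 2: ≡ 1 ✗]
6^14 ≡ 5 (mod 71)  [q = 5: ≢ 1 ✓]
6^10 ≡ 20 (mod 71)  [q = 7: ≢ 1 ✓]
The check at q = 2 fails, so 6 generates a proper subgroup.

No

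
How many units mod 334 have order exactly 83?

82

φ(334) = φ(2)·φ(167) = 1·166 = 166 = 2 · 83.
In a cyclic group of order 166, there are φ(d) elements of order d for each divisor d of 166, and zero for non-divisors.
83 | 166, and φ(83) = 83 − 1 = 82.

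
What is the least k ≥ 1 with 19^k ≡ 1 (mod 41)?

40

By Lagrange's theorem, ord_41(19) divides φ(41) = 41 − 1 = 40 = 2^3 · 5.
Divisors of 40: 1, 2, 4, 5, 8, 10, 20, 40.
Compute 19^d (mod 41) for the divisors d until we hit 1:
19^1 ≡ 19 (mod 41)
19^2 ≡ 33 (mod 41)
19^4 ≡ 23 (mod 41)
19^5 ≡ 27 (mod 41)
19^8 ≡ 37 (mod 41)
19^10 ≡ 32 (mod 41)
19^20 ≡ 40 (mod 41)
19^40 ≡ 1 (mod 41) ✓
Therefore the multiplicative order of 19 modulo 41 is 40.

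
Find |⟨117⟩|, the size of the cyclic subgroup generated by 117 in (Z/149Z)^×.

148

Since 117 ∈ (Z/149Z)^×, its order divides φ(149) = 149 − 1 = 148 = 2^2 · 37.
Divisors of 148: 1, 2, 4, 37, 74, 148.
Test each divisor d:
117^1 ≡ 117
117^2 ≡ 130
117^4 ≡ 63
117^37 ≡ 44
117^74 ≡ 148
117^148 ≡ 1
Therefore the multiplicative order of 117 modulo 149 is 148.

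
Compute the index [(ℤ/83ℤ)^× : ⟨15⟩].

1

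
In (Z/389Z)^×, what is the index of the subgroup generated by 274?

ord(274) | φ(389) = 389 − 1 = 388 = 2^2 · 97.
Divisors of 388: 1, 2, 4, 97, 194, 388.
Test each divisor d:
274^1 ≡ 274
274^2 ≡ 388
274^4 ≡ 1
Thus |⟨274⟩| = ord(274) = 4.
The index is φ(389) / ord(274) = 388 / 4 = 97.

97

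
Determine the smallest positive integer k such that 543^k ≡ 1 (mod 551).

84

ord(543) | φ(551) = φ(19·29) = (19−1)·(29−1) = 18·28 = 504 = 2^3 · 3^2 · 7.
Divisors of 504: 1, 2, 3, 4, 6, 7, 8, 9, 12, 14, 18, 21, 24, 28, 36, 42, 56, 63, 72, 84, 126, 168, 252, 504.
Test each divisor d:
543^1 ≡ 543
543^2 ≡ 64
543^3 ≡ 39
543^4 ≡ 239
543^6 ≡ 419
543^7 ≡ 505
543^8 ≡ 368
543^9 ≡ 362
543^12 ≡ 343
543^14 ≡ 463
543^18 ≡ 457
543^21 ≡ 191
543^24 ≡ 286
543^28 ≡ 30
543^36 ≡ 20
543^42 ≡ 115
543^56 ≡ 349
543^63 ≡ 476
543^72 ≡ 400
543^84 ≡ 1
So ord_551(543) = 84.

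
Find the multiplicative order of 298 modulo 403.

30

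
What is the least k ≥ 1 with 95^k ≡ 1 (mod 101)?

5

By Lagrange's theorem, ord_101(95) divides φ(101) = 101 − 1 = 100 = 2^2 · 5^2.
Divisors of 100: 1, 2, 4, 5, 10, 20, 25, 50, 100.
Test each divisor d:
95^1 ≡ 95
95^2 ≡ 36
95^4 ≡ 84
95^5 ≡ 1
Hence ord(95) = 5.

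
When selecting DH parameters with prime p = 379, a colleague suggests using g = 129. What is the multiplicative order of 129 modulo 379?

189

The order of 129 must divide φ(379) = 379 − 1 = 378 = 2 · 3^3 · 7.
Divisors of 378: 1, 2, 3, 6, 7, 9, 14, 18, 21, 27, 42, 54, 63, 126, 189, 378.
Check 129^d mod 379 for each divisor in increasing order:
129^1 ≡ 129
129^2 ≡ 344
129^3 ≡ 33
129^6 ≡ 331
129^7 ≡ 251
129^9 ≡ 311
129^14 ≡ 87
129^18 ≡ 76
129^21 ≡ 234
129^27 ≡ 138
129^42 ≡ 180
129^54 ≡ 94
129^63 ≡ 51
129^126 ≡ 327
129^189 ≡ 1
Therefore the multiplicative order of 129 modulo 379 is 189.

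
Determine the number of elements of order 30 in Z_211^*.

φ(211) = 211 − 1 = 210 = 2 · 3 · 5 · 7.
(Z/211Z)^× is cyclic (|G| = 210); a cyclic group of order m has exactly φ(d) elements of each order d | m, and none otherwise.
30 = 2 · 3 · 5 divides 210, and φ(30) = 8.

8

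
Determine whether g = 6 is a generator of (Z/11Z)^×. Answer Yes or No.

φ(11) = 11 − 1 = 10 = 2 · 5.
6 is a primitive root mod 11 iff 6^(φ(11)/q) ≢ 1 for every prime q | φ(11), i.e. q ∈ {2, 5}.
6^5 ≡ 10 (mod 11)  [q = 2: ≢ 1 ✓]
6^2 ≡ 3 (mod 11)  [q = 5: ≢ 1 ✓]
None equal 1, so ord_11(6) = 10: 6 is a primitive root.

Yes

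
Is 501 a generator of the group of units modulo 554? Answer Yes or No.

Yes

φ(554) = φ(2)·φ(277) = 1·276 = 276 = 2^2 · 3 · 23.
It suffices to check that the order of 501 is not a proper divisor of 276: compute 501^(276/q) for q ∈ {2, 3, 23}.
501^138 ≡ 553 (mod 554)  [q = 2: ≢ 1 ✓]
501^92 ≡ 393 (mod 554)  [q = 3: ≢ 1 ✓]
501^12 ≡ 19 (mod 554)  [q = 23: ≢ 1 ✓]
Every test exponent gives a nontrivial residue, hence 501 generates the full group.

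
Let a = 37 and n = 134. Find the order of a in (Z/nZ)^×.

3

The order of 37 must divide φ(134) = φ(2)·φ(67) = 1·66 = 66 = 2 · 3 · 11.
Divisors of 66: 1, 2, 3, 6, 11, 22, 33, 66.
Test each divisor d:
37^1 ≡ 37 (mod 134)
37^2 ≡ 29 (mod 134)
37^3 ≡ 1 (mod 134) ✓
Therefore the multiplicative order of 37 modulo 134 is 3.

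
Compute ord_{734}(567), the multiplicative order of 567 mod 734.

The order of 567 must divide φ(734) = φ(2)·φ(367) = 1·366 = 366 = 2 · 3 · 61.
Divisors of 366: 1, 2, 3, 6, 61, 122, 183, 366.
Compute 567^d (mod 734) for the divisors d until we hit 1:
567^1 ≡ 567
567^2 ≡ 731
567^3 ≡ 501
567^6 ≡ 707
567^61 ≡ 1
So ord_734(567) = 61.

61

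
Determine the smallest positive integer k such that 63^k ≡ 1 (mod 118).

29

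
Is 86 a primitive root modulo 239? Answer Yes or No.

Yes

φ(239) = 239 − 1 = 238 = 2 · 7 · 17.
Test 86^(238/q) mod 239 for each prime factor q of 238:
86^119 ≡ 238 (mod 239)  [q = 2: ≢ 1 ✓]
86^34 ≡ 44 (mod 239)  [q = 7: ≢ 1 ✓]
86^14 ≡ 216 (mod 239)  [q = 17: ≢ 1 ✓]
All checks pass, so 86 has order 238 and is a primitive root modulo 239.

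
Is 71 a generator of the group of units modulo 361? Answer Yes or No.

Yes

φ(361) = φ(19^2) = 19·(19−1) = 342 = 2 · 3^2 · 19.
An element g generates (Z/361Z)^× iff g^(342/q) ≢ 1 (mod 361) for each prime q ∈ {2, 3, 19}.
71^171 ≡ 360 (mod 361)  [q = 2: ≢ 1 ✓]
71^114 ≡ 292 (mod 361)  [q = 3: ≢ 1 ✓]
71^18 ≡ 172 (mod 361)  [q = 19: ≢ 1 ✓]
Every test exponent gives a nontrivial residue, hence 71 generates the full group.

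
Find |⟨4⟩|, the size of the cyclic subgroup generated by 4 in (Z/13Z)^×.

6

By Lagrange's theorem, ord_13(4) divides φ(13) = 13 − 1 = 12 = 2^2 · 3.
Divisors of 12: 1, 2, 3, 4, 6, 12.
Evaluate successive powers at the divisors of 12:
4^1 ≡ 4 (mod 13)
4^2 ≡ 3 (mod 13)
4^3 ≡ 12 (mod 13)
4^4 ≡ 9 (mod 13)
4^6 ≡ 1 (mod 13) ✓
Therefore the multiplicative order of 4 modulo 13 is 6.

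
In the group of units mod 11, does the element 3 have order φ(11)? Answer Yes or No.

No

φ(11) = 11 − 1 = 10 = 2 · 5.
Test 3^(10/q) mod 11 for each prime factor q of 10:
3^5 ≡ 1 (mod 11)  [q = 2: ≡ 1 ✗]
3^2 ≡ 9 (mod 11)  [q = 5: ≢ 1 ✓]
3^5 ≡ 1 shows ord(3) | 5, strictly less than φ(11); not a primitive root.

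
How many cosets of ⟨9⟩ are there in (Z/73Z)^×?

ord(9) | φ(73) = 73 − 1 = 72 = 2^3 · 3^2.
Divisors of 72: 1, 2, 3, 4, 6, 8, 9, 12, 18, 24, 36, 72.
Compute 9^d (mod 73) for the divisors d until we hit 1:
9^1 ≡ 9
9^2 ≡ 8
9^3 ≡ 72
9^4 ≡ 64
9^6 ≡ 1
The order of 9 is 6, so the subgroup it generates has 6 elements.
The index is φ(73) / ord(9) = 72 / 6 = 12.

12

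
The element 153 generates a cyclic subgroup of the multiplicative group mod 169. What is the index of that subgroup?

2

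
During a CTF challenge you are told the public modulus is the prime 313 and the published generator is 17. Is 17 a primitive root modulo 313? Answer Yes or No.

φ(313) = 313 − 1 = 312 = 2^3 · 3 · 13.
It suffices to check that the order of 17 is not a proper divisor of 312: compute 17^(312/q) for q ∈ {2, 3, 13}.
17^156 ≡ 312 (mod 313)  [q = 2: ≢ 1 ✓]
17^104 ≡ 214 (mod 313)  [q = 3: ≢ 1 ✓]
17^24 ≡ 249 (mod 313)  [q = 13: ≢ 1 ✓]
All checks pass, so 17 has order 312 and is a primitive root modulo 313.

Yes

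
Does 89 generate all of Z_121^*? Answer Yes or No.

No

φ(121) = φ(11^2) = 11·(11−1) = 110 = 2 · 5 · 11.
An element g generates (Z/121Z)^× iff g^(110/q) ≢ 1 (mod 121) for each prime q ∈ {2, 5, 11}.
89^55 ≡ 1 (mod 121)  [q = 2: ≡ 1 ✗]
89^22 ≡ 1 (mod 121)  [q = 5: ≡ 1 ✗]
89^10 ≡ 34 (mod 121)  [q = 11: ≢ 1 ✓]
Since 89^55 ≡ 1, the order of 89 divides 55 < 110, so 89 is not a primitive root.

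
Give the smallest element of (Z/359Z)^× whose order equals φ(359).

7

φ(359) = 359 − 1 = 358 = 2 · 179.
Test candidates g = 2, 3, … against the prime factors q ∈ {2, 179} of φ(359): g is a generator iff g^(358/q) ≢ 1 for every such q.
g = 2: 2^179 ≡ 1 — hits 1, so not a primitive root.
g = 3: 3^179 ≡ 1 — hits 1, so not a primitive root.
g = 4: 4^179 ≡ 1 — hits 1, so not a primitive root.
g = 5: 5^179 ≡ 1 — hits 1, so not a primitive root.
g = 6: 6^179 ≡ 1 — hits 1, so not a primitive root.
g = 7: 7^179 ≡ 358; 7^2 ≡ 49 — none is 1, so 7 is a primitive root.
The smallest primitive root modulo 359 is 7.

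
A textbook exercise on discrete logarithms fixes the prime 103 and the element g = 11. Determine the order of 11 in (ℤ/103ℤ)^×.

102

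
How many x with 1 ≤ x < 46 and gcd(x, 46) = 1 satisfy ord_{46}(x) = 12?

0

φ(46) = φ(2)·φ(23) = 1·22 = 22 = 2 · 11.
Since (Z/46Z)^× is cyclic of order 22, the number of elements of order d is φ(d) when d | 22 and 0 otherwise.
Here 22 is not a multiple of 12, so there are no elements of order 12.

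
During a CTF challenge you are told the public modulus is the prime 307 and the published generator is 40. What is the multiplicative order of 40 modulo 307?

Since 40 ∈ (Z/307Z)^×, its order divides φ(307) = 307 − 1 = 306 = 2 · 3^2 · 17.
Divisors of 306: 1, 2, 3, 6, 9, 17, 18, 34, 51, 102, 153, 306.
Compute 40^d (mod 307) for the divisors d until we hit 1:
40^1 ≡ 40 (mod 307)
40^2 ≡ 65 (mod 307)
40^3 ≡ 144 (mod 307)
40^6 ≡ 167 (mod 307)
40^9 ≡ 102 (mod 307)
40^17 ≡ 168 (mod 307)
40^18 ≡ 273 (mod 307)
40^34 ≡ 287 (mod 307)
40^51 ≡ 17 (mod 307)
40^102 ≡ 289 (mod 307)
40^153 ≡ 1 (mod 307) ✓
The smallest such exponent is 153, so the order of 40 is 153.

153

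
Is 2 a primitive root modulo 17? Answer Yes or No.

φ(17) = 17 − 1 = 16 = 2^4.
2 is a primitive root mod 17 iff 2^(φ(17)/q) ≢ 1 for every prime q | φ(17), i.e. q ∈ {2}.
2^8 ≡ 1 (mod 17)  [q = 2: ≡ 1 ✗]
The check at q = 2 fails, so 2 generates a proper subgroup.

No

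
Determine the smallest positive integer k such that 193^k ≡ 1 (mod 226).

Since 193 ∈ (Z/226Z)^×, its order divides φ(226) = φ(2)·φ(113) = 1·112 = 112 = 2^4 · 7.
Divisors of 112: 1, 2, 4, 7, 8, 14, 16, 28, 56, 112.
Test each divisor d:
193^1 ≡ 193 (mod 226)
193^2 ≡ 185 (mod 226)
193^4 ≡ 99 (mod 226)
193^7 ≡ 155 (mod 226)
193^8 ≡ 83 (mod 226)
193^14 ≡ 69 (mod 226)
193^16 ≡ 109 (mod 226)
193^28 ≡ 15 (mod 226)
193^56 ≡ 225 (mod 226)
193^112 ≡ 1 (mod 226) ✓
So ord_226(193) = 112.

112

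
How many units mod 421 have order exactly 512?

0

φ(421) = 421 − 1 = 420 = 2^2 · 3 · 5 · 7.
Since (Z/421Z)^× is cyclic of order 420, the number of elements of order d is φ(d) when d | 420 and 0 otherwise.
Since 512 ∤ 420, the count is 0.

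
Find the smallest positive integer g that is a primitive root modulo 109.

6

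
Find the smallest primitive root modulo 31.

3

φ(31) = 31 − 1 = 30 = 2 · 3 · 5.
g is a primitive root iff g^(30/q) ≢ 1 (mod 31) for each prime q ∈ {2, 3, 5}.
g = 2: 2^15 ≡ 1 — hits 1, so not a primitive root.
g = 3: 3^15 ≡ 30; 3^10 ≡ 25; 3^6 ≡ 16 — none is 1, so 3 is a primitive root.
So 3 is the smallest generator of (Z/31Z)^×.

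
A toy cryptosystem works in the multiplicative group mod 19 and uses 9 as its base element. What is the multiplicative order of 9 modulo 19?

The order of 9 must divide φ(19) = 19 − 1 = 18 = 2 · 3^2.
Divisors of 18: 1, 2, 3, 6, 9, 18.
Test each divisor d:
9^1 ≡ 9 (mod 19)
9^2 ≡ 5 (mod 19)
9^3 ≡ 7 (mod 19)
9^6 ≡ 11 (mod 19)
9^9 ≡ 1 (mod 19) ✓
The smallest such exponent is 9, so the order of 9 is 9.

9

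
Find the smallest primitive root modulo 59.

φ(59) = 59 − 1 = 58 = 2 · 29.
g is a primitive root iff g^(58/q) ≢ 1 (mod 59) for each prime q ∈ {2, 29}.
g = 2: 2^29 ≡ 58; 2^2 ≡ 4 — none is 1, so 2 is a primitive root.
The smallest primitive root modulo 59 is 2.

2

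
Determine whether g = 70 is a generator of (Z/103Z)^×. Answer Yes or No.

Yes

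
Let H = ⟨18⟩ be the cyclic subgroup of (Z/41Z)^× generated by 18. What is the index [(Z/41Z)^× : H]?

8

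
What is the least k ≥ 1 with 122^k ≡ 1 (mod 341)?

10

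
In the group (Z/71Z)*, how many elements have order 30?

0

φ(71) = 71 − 1 = 70 = 2 · 5 · 7.
(Z/71Z)^× is cyclic (|G| = 70); a cyclic group of order m has exactly φ(d) elements of each order d | m, and none otherwise.
Since 30 ∤ 70, the count is 0.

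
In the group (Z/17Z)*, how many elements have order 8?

φ(17) = 17 − 1 = 16 = 2^4.
Since (Z/17Z)^× is cyclic of order 16, the number of elements of order d is φ(d) when d | 16 and 0 otherwise.
8 = 2^3 divides 16, and φ(8) = 4.

4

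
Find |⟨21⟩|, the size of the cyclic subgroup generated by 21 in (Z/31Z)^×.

30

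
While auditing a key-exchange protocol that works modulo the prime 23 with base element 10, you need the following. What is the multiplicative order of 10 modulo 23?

22

ord(10) | φ(23) = 23 − 1 = 22 = 2 · 11.
Divisors of 22: 1, 2, 11, 22.
Test each divisor d:
10^1 ≡ 10 (mod 23)
10^2 ≡ 8 (mod 23)
10^11 ≡ 22 (mod 23)
10^22 ≡ 1 (mod 23) ✓
Hence ord(10) = 22.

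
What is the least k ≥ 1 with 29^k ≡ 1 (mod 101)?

The order of 29 must divide φ(101) = 101 − 1 = 100 = 2^2 · 5^2.
Divisors of 100: 1, 2, 4, 5, 10, 20, 25, 50, 100.
Check 29^d mod 101 for each divisor in increasing order:
29^1 ≡ 29
29^2 ≡ 33
29^4 ≡ 79
29^5 ≡ 69
29^10 ≡ 14
29^20 ≡ 95
29^25 ≡ 91
29^50 ≡ 100
29^100 ≡ 1
So ord_101(29) = 100.

100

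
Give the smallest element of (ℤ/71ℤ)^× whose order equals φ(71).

φ(71) = 71 − 1 = 70 = 2 · 5 · 7.
Test candidates g = 2, 3, … against the prime factors q ∈ {2, 5, 7} of φ(71): g is a generator iff g^(70/q) ≢ 1 for every such q.
g = 2: 2^35 ≡ 1 — hits 1, so not a primitive root.
g = 3: 3^35 ≡ 1 — hits 1, so not a primitive root.
g = 4: 4^35 ≡ 1 — hits 1, so not a primitive root.
g = 5: 5^35 ≡ 1 — hits 1, so not a primitive root.
g = 6: 6^35 ≡ 1 — hits 1, so not a primitive root.
g = 7: 7^35 ≡ 70; 7^14 ≡ 54; 7^10 ≡ 45 — none is 1, so 7 is a primitive root.
Hence the least primitive root of 71 is 7.

7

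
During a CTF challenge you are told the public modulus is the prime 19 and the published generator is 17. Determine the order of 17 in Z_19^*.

9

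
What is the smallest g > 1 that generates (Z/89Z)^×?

3

φ(89) = 89 − 1 = 88 = 2^3 · 11.
g is a primitive root iff g^(88/q) ≢ 1 (mod 89) for each prime q ∈ {2, 11}.
g = 2: 2^44 ≡ 1 — hits 1, so not a primitive root.
g = 3: 3^44 ≡ 88; 3^8 ≡ 64 — none is 1, so 3 is a primitive root.
Hence the least primitive root of 89 is 3.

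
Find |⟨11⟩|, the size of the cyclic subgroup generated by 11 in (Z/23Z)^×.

22

By Lagrange's theorem, ord_23(11) divides φ(23) = 23 − 1 = 22 = 2 · 11.
Divisors of 22: 1, 2, 11, 22.
Test each divisor d:
11^1 ≡ 11 (mod 23)
11^2 ≡ 6 (mod 23)
11^11 ≡ 22 (mod 23)
11^22 ≡ 1 (mod 23) ✓
Hence ord(11) = 22.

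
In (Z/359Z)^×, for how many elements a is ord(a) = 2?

1

φ(359) = 359 − 1 = 358 = 2 · 179.
Since (Z/359Z)^× is cyclic of order 358, the number of elements of order d is φ(d) when d | 358 and 0 otherwise.
2 | 358, and φ(2) = 2 − 1 = 1.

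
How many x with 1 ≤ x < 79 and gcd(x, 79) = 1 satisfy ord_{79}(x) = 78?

24

φ(79) = 79 − 1 = 78 = 2 · 3 · 13.
Since (Z/79Z)^× is cyclic of order 78, the number of elements of order d is φ(d) when d | 78 and 0 otherwise.
78 = 2 · 3 · 13 divides 78, and φ(78) = 24.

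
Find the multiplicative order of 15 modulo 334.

166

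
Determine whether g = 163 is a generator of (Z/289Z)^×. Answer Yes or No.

Yes

φ(289) = φ(17^2) = 17·(17−1) = 272 = 2^4 · 17.
163 is a primitive root mod 289 iff 163^(φ(289)/q) ≢ 1 for every prime q | φ(289), i.e. q ∈ {2, 17}.
163^136 ≡ 288 (mod 289)  [q = 2: ≢ 1 ✓]
163^16 ≡ 35 (mod 289)  [q = 17: ≢ 1 ✓]
None equal 1, so ord_289(163) = 272: 163 is a primitive root.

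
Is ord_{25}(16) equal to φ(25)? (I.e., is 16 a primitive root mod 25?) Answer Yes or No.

φ(25) = φ(5^2) = 5·(5−1) = 20 = 2^2 · 5.
An element g generates (Z/25Z)^× iff g^(20/q) ≢ 1 (mod 25) for each prime q ∈ {2, 5}.
16^10 ≡ 1 (mod 25)  [q = 2: ≡ 1 ✗]
16^4 ≡ 11 (mod 25)  [q = 5: ≢ 1 ✓]
Since 16^10 ≡ 1, the order of 16 divides 10 < 20, so 16 is not a primitive root.

No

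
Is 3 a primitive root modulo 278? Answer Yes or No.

Yes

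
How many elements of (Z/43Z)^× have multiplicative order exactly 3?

φ(43) = 43 − 1 = 42 = 2 · 3 · 7.
(Z/43Z)^× is cyclic (|G| = 42); a cyclic group of order m has exactly φ(d) elements of each order d | m, and none otherwise.
3 | 42, and φ(3) = 3 − 1 = 2.

2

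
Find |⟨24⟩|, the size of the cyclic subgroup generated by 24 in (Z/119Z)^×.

48

The order of 24 must divide φ(119) = φ(7·17) = (7−1)·(17−1) = 6·16 = 96 = 2^5 · 3.
Divisors of 96: 1, 2, 3, 4, 6, 8, 12, 16, 24, 32, 48, 96.
Compute 24^d (mod 119) for the divisors d until we hit 1:
24^1 ≡ 24
24^2 ≡ 100
24^3 ≡ 20
24^4 ≡ 4
24^6 ≡ 43
24^8 ≡ 16
24^12 ≡ 64
24^16 ≡ 18
24^24 ≡ 50
24^32 ≡ 86
24^48 ≡ 1
The smallest such exponent is 48, so the order of 24 is 48.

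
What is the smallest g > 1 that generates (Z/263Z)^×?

5

φ(263) = 263 − 1 = 262 = 2 · 131.
g is a primitive root iff g^(262/q) ≢ 1 (mod 263) for each prime q ∈ {2, 131}.
g = 2: 2^131 ≡ 1 — hits 1, so not a primitive root.
g = 3: 3^131 ≡ 1 — hits 1, so not a primitive root.
g = 4: 4^131 ≡ 1 — hits 1, so not a primitive root.
g = 5: 5^131 ≡ 262; 5^2 ≡ 25 — none is 1, so 5 is a primitive root.
Hence the least primitive root of 263 is 5.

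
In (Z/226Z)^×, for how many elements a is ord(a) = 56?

24

φ(226) = φ(2)·φ(113) = 1·112 = 112 = 2^4 · 7.
In a cyclic group of order 112, there are φ(d) elements of order d for each divisor d of 112, and zero for non-divisors.
56 = 2^3 · 7 divides 112, and φ(56) = 24.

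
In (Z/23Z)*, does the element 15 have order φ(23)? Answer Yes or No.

φ(23) = 23 − 1 = 22 = 2 · 11.
15 is a primitive root mod 23 iff 15^(φ(23)/q) ≢ 1 for every prime q | φ(23), i.e. q ∈ {2, 11}.
15^11 ≡ 22 (mod 23)  [q = 2: ≢ 1 ✓]
15^2 ≡ 18 (mod 23)  [q = 11: ≢ 1 ✓]
None equal 1, so ord_23(15) = 22: 15 is a primitive root.

Yes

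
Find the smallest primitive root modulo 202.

3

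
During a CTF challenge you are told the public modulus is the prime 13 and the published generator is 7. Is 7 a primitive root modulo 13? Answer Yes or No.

Yes

φ(13) = 13 − 1 = 12 = 2^2 · 3.
It suffices to check that the order of 7 is not a proper divisor of 12: compute 7^(12/q) for q ∈ {2, 3}.
7^6 ≡ 12 (mod 13)  [q = 2: ≢ 1 ✓]
7^4 ≡ 9 (mod 13)  [q = 3: ≢ 1 ✓]
Every test exponent gives a nontrivial residue, hence 7 generates the full group.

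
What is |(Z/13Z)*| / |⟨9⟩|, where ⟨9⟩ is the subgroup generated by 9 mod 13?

4

ord(9) | φ(13) = 13 − 1 = 12 = 2^2 · 3.
Divisors of 12: 1, 2, 3, 4, 6, 12.
Test each divisor d:
9^1 ≡ 9 (mod 13)
9^2 ≡ 3 (mod 13)
9^3 ≡ 1 (mod 13) ✓
Thus |⟨9⟩| = ord(9) = 3.
[(Z/13Z)^× : ⟨9⟩] = 12/3 = 4.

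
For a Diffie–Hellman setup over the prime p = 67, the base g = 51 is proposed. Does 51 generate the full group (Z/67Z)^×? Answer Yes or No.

Yes

φ(67) = 67 − 1 = 66 = 2 · 3 · 11.
An element g generates (Z/67Z)^× iff g^(66/q) ≢ 1 (mod 67) for each prime q ∈ {2, 3, 11}.
51^33 ≡ 66 (mod 67)  [q = 2: ≢ 1 ✓]
51^22 ≡ 37 (mod 67)  [q = 3: ≢ 1 ✓]
51^6 ≡ 14 (mod 67)  [q = 11: ≢ 1 ✓]
Every test exponent gives a nontrivial residue, hence 51 generates the full group.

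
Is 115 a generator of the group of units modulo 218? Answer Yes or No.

φ(218) = φ(2)·φ(109) = 1·108 = 108 = 2^2 · 3^3.
115 is a primitive root mod 218 iff 115^(φ(218)/q) ≢ 1 for every prime q | φ(218), i.e. q ∈ {2, 3}.
115^54 ≡ 217 (mod 218)  [q = 2: ≢ 1 ✓]
115^36 ≡ 63 (mod 218)  [q = 3: ≢ 1 ✓]
None equal 1, so ord_218(115) = 108: 115 is a primitive root.

Yes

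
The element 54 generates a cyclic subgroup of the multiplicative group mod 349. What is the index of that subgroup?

1

Since 54 ∈ (Z/349Z)^×, its order divides φ(349) = 349 − 1 = 348 = 2^2 · 3 · 29.
Divisors of 348: 1, 2, 3, 4, 6, 12, 29, 58, 87, 116, 174, 348.
Test each divisor d:
54^1 ≡ 54
54^2 ≡ 124
54^3 ≡ 65
54^4 ≡ 20
54^6 ≡ 37
54^12 ≡ 322
54^29 ≡ 325
54^58 ≡ 227
54^87 ≡ 136
54^116 ≡ 226
54^174 ≡ 348
54^348 ≡ 1
So ord_349(54) = 348, hence |⟨54⟩| = 348.
[(Z/349Z)^× : ⟨54⟩] = 348/348 = 1.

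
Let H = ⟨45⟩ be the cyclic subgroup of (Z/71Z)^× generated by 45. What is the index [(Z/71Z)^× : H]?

10

By Lagrange's theorem, ord_71(45) divides φ(71) = 71 − 1 = 70 = 2 · 5 · 7.
Divisors of 70: 1, 2, 5, 7, 10, 14, 35, 70.
Check 45^d mod 71 for each divisor in increasing order:
45^1 ≡ 45 (mod 71)
45^2 ≡ 37 (mod 71)
45^5 ≡ 48 (mod 71)
45^7 ≡ 1 (mod 71) ✓
The order of 45 is 7, so the subgroup it generates has 7 elements.
The index is φ(71) / ord(45) = 70 / 7 = 10.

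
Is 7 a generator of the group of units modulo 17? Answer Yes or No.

Yes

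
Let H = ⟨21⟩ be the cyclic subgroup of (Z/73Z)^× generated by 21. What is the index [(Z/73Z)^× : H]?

Since 21 ∈ (Z/73Z)^×, its order divides φ(73) = 73 − 1 = 72 = 2^3 · 3^2.
Divisors of 72: 1, 2, 3, 4, 6, 8, 9, 12, 18, 24, 36, 72.
Compute 21^d (mod 73) for the divisors d until we hit 1:
21^1 ≡ 21 (mod 73)
21^2 ≡ 3 (mod 73)
21^3 ≡ 63 (mod 73)
21^4 ≡ 9 (mod 73)
21^6 ≡ 27 (mod 73)
21^8 ≡ 8 (mod 73)
21^9 ≡ 22 (mod 73)
21^12 ≡ 72 (mod 73)
21^18 ≡ 46 (mod 73)
21^24 ≡ 1 (mod 73) ✓
The order of 21 is 24, so the subgroup it generates has 24 elements.
Index = |(Z/73Z)^×| / |⟨21⟩| = 72 / 24 = 3.

3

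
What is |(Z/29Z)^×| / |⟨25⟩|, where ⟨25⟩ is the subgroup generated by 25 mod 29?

By Lagrange's theorem, ord_29(25) divides φ(29) = 29 − 1 = 28 = 2^2 · 7.
Divisors of 28: 1, 2, 4, 7, 14, 28.
Check 25^d mod 29 for each divisor in increasing order:
25^1 ≡ 25
25^2 ≡ 16
25^4 ≡ 24
25^7 ≡ 1
The order of 25 is 7, so the subgroup it generates has 7 elements.
The index is φ(29) / ord(25) = 28 / 7 = 4.

4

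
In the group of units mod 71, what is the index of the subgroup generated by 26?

5

ord(26) | φ(71) = 71 − 1 = 70 = 2 · 5 · 7.
Divisors of 70: 1, 2, 5, 7, 10, 14, 35, 70.
Test each divisor d:
26^1 ≡ 26
26^2 ≡ 37
26^5 ≡ 23
26^7 ≡ 70
26^10 ≡ 32
26^14 ≡ 1
The order of 26 is 14, so the subgroup it generates has 14 elements.
The index is φ(71) / ord(26) = 70 / 14 = 5.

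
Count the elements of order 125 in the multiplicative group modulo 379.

0

φ(379) = 379 − 1 = 378 = 2 · 3^3 · 7.
In a cyclic group of order 378, there are φ(d) elements of order d for each divisor d of 378, and zero for non-divisors.
Since 125 ∤ 378, the count is 0.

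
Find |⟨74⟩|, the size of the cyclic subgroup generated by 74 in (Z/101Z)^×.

100

Since 74 ∈ (Z/101Z)^×, its order divides φ(101) = 101 − 1 = 100 = 2^2 · 5^2.
Divisors of 100: 1, 2, 4, 5, 10, 20, 25, 50, 100.
Test each divisor d:
74^1 ≡ 74
74^2 ≡ 22
74^4 ≡ 80
74^5 ≡ 62
74^10 ≡ 6
74^20 ≡ 36
74^25 ≡ 10
74^50 ≡ 100
74^100 ≡ 1
So ord_101(74) = 100.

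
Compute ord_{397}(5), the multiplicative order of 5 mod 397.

ord(5) | φ(397) = 397 − 1 = 396 = 2^2 · 3^2 · 11.
Divisors of 396: 1, 2, 3, 4, 6, 9, 11, 12, 18, 22, 33, 36, 44, 66, 99, 132, 198, 396.
Test each divisor d:
5^1 ≡ 5
5^2 ≡ 25
5^3 ≡ 125
5^4 ≡ 228
5^6 ≡ 142
5^9 ≡ 282
5^11 ≡ 301
5^12 ≡ 314
5^18 ≡ 124
5^22 ≡ 85
5^33 ≡ 177
5^36 ≡ 290
5^44 ≡ 79
5^66 ≡ 363
5^99 ≡ 334
5^132 ≡ 362
5^198 ≡ 396
5^396 ≡ 1
Hence ord(5) = 396.

396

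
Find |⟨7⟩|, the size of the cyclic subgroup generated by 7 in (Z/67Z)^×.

66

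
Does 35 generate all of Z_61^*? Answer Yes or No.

Yes

φ(61) = 61 − 1 = 60 = 2^2 · 3 · 5.
An element g generates (Z/61Z)^× iff g^(60/q) ≢ 1 (mod 61) for each prime q ∈ {2, 3, 5}.
35^30 ≡ 60 (mod 61)  [q = 2: ≢ 1 ✓]
35^20 ≡ 13 (mod 61)  [q = 3: ≢ 1 ✓]
35^12 ≡ 9 (mod 61)  [q = 5: ≢ 1 ✓]
Every test exponent gives a nontrivial residue, hence 35 generates the full group.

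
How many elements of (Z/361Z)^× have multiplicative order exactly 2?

1

φ(361) = φ(19^2) = 19·(19−1) = 342 = 2 · 3^2 · 19.
Since (Z/361Z)^× is cyclic of order 342, the number of elements of order d is φ(d) when d | 342 and 0 otherwise.
2 | 342, and φ(2) = 2 − 1 = 1.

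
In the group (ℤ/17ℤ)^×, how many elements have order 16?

φ(17) = 17 − 1 = 16 = 2^4.
(Z/17Z)^× is cyclic (|G| = 16); a cyclic group of order m has exactly φ(d) elements of each order d | m, and none otherwise.
16 = 2^4 divides 16, and φ(16) = 8.

8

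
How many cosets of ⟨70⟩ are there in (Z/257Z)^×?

The order of 70 must divide φ(257) = 257 − 1 = 256 = 2^8.
Divisors of 256: 1, 2, 4, 8, 16, 32, 64, 128, 256.
Compute 70^d (mod 257) for the divisors d until we hit 1:
70^1 ≡ 70
70^2 ≡ 17
70^4 ≡ 32
70^8 ≡ 253
70^16 ≡ 16
70^32 ≡ 256
70^64 ≡ 1
Thus |⟨70⟩| = ord(70) = 64.
The index is φ(257) / ord(70) = 256 / 64 = 4.

4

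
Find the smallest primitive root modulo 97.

5

φ(97) = 97 − 1 = 96 = 2^5 · 3.
Test candidates g = 2, 3, … against the prime factors q ∈ {2, 3} of φ(97): g is a generator iff g^(96/q) ≢ 1 for every such q.
g = 2: 2^48 ≡ 1 — hits 1, so not a primitive root.
g = 3: 3^48 ≡ 1 — hits 1, so not a primitive root.
g = 4: 4^48 ≡ 1 — hits 1, so not a primitive root.
g = 5: 5^48 ≡ 96; 5^32 ≡ 35 — none is 1, so 5 is a primitive root.
The smallest primitive root modulo 97 is 5.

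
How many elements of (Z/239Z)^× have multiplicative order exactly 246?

0

φ(239) = 239 − 1 = 238 = 2 · 7 · 17.
In a cyclic group of order 238, there are φ(d) elements of order d for each divisor d of 238, and zero for non-divisors.
Here 238 is not a multiple of 246, so there are no elements of order 246.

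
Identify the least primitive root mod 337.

10

φ(337) = 337 − 1 = 336 = 2^4 · 3 · 7.
Test candidates g = 2, 3, … against the prime factors q ∈ {2, 3, 7} of φ(337): g is a generator iff g^(336/q) ≢ 1 for every such q.
g = 2: 2^168 ≡ 1 — hits 1, so not a primitive root.
g = 3: 3^168 ≡ 1 — hits 1, so not a primitive root.
g = 4: 4^168 ≡ 1 — hits 1, so not a primitive root.
g = 5: 5^168 ≡ 336; 5^112 ≡ 1 — hits 1, so not a primitive root.
g = 6: 6^168 ≡ 1 — hits 1, so not a primitive root.
g = 7: 7^168 ≡ 1 — hits 1, so not a primitive root.
g = 8: 8^168 ≡ 1 — hits 1, so not a primitive root.
g = 9: 9^168 ≡ 1 — hits 1, so not a primitive root.
g = 10: 10^168 ≡ 336; 10^112 ≡ 128; 10^48 ≡ 175 — none is 1, so 10 is a primitive root.
Hence the least primitive root of 337 is 10.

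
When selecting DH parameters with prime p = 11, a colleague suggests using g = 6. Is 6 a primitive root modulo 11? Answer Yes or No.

φ(11) = 11 − 1 = 10 = 2 · 5.
It suffices to check that the order of 6 is not a proper divisor of 10: compute 6^(10/q) for q ∈ {2, 5}.
6^5 ≡ 10 (mod 11)  [q = 2: ≢ 1 ✓]
6^2 ≡ 3 (mod 11)  [q = 5: ≢ 1 ✓]
All checks pass, so 6 has order 10 and is a primitive root modulo 11.

Yes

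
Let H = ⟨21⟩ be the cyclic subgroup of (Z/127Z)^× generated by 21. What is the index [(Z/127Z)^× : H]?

ord(21) | φ(127) = 127 − 1 = 126 = 2 · 3^2 · 7.
Divisors of 126: 1, 2, 3, 6, 7, 9, 14, 18, 21, 42, 63, 126.
Evaluate successive powers at the divisors of 126:
21^1 ≡ 21
21^2 ≡ 60
21^3 ≡ 117
21^6 ≡ 100
21^7 ≡ 68
21^9 ≡ 16
21^14 ≡ 52
21^18 ≡ 2
21^21 ≡ 107
21^42 ≡ 19
21^63 ≡ 1
Thus |⟨21⟩| = ord(21) = 63.
The index is φ(127) / ord(21) = 126 / 63 = 2.

2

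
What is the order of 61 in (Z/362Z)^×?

By Lagrange's theorem, ord_362(61) divides φ(362) = φ(2)·φ(181) = 1·180 = 180 = 2^2 · 3^2 · 5.
Divisors of 180: 1, 2, 3, 4, 5, 6, 9, 10, 12, 15, 18, 20, 30, 36, 45, 60, 90, 180.
Test each divisor d:
61^1 ≡ 61
61^2 ≡ 101
61^3 ≡ 7
61^4 ≡ 65
61^5 ≡ 345
61^6 ≡ 49
61^9 ≡ 343
61^10 ≡ 289
61^12 ≡ 229
61^15 ≡ 155
61^18 ≡ 361
61^20 ≡ 261
61^30 ≡ 133
61^36 ≡ 1
So ord_362(61) = 36.

36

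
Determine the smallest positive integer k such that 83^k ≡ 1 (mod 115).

Since 83 ∈ (Z/115Z)^×, its order divides φ(115) = φ(5·23) = (5−1)·(23−1) = 4·22 = 88 = 2^3 · 11.
Divisors of 88: 1, 2, 4, 8, 11, 22, 44, 88.
Compute 83^d (mod 115) for the divisors d until we hit 1:
83^1 ≡ 83
83^2 ≡ 104
83^4 ≡ 6
83^8 ≡ 36
83^11 ≡ 22
83^22 ≡ 24
83^44 ≡ 1
The smallest such exponent is 44, so the order of 83 is 44.

44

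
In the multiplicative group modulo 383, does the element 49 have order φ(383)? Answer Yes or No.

φ(383) = 383 − 1 = 382 = 2 · 191.
49 is a primitive root mod 383 iff 49^(φ(383)/q) ≢ 1 for every prime q | φ(383), i.e. q ∈ {2, 191}.
49^191 ≡ 1 (mod 383)  [q = 2: ≡ 1 ✗]
49^2 ≡ 103 (mod 383)  [q = 191: ≢ 1 ✓]
The check at q = 2 fails, so 49 generates a proper subgroup.

No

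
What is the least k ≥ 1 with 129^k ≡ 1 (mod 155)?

6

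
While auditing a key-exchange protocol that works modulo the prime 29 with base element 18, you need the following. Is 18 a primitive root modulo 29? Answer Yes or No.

φ(29) = 29 − 1 = 28 = 2^2 · 7.
It suffices to check that the order of 18 is not a proper divisor of 28: compute 18^(28/q) for q ∈ {2, 7}.
18^14 ≡ 28 (mod 29)  [q = 2: ≢ 1 ✓]
18^4 ≡ 25 (mod 29)  [q = 7: ≢ 1 ✓]
None equal 1, so ord_29(18) = 28: 18 is a primitive root.

Yes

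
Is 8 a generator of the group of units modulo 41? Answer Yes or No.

No

φ(41) = 41 − 1 = 40 = 2^3 · 5.
Test 8^(40/q) mod 41 for each prime factor q of 40:
8^20 ≡ 1 (mod 41)  [q = 2: ≡ 1 ✗]
8^8 ≡ 16 (mod 41)  [q = 5: ≢ 1 ✓]
8^20 ≡ 1 shows ord(8) | 20, strictly less than φ(41); not a primitive root.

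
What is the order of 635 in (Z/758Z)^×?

ord(635) | φ(758) = φ(2)·φ(379) = 1·378 = 378 = 2 · 3^3 · 7.
Divisors of 378: 1, 2, 3, 6, 7, 9, 14, 18, 21, 27, 42, 54, 63, 126, 189, 378.
Test each divisor d:
635^1 ≡ 635 (mod 758)
635^2 ≡ 727 (mod 758)
635^3 ≡ 23 (mod 758)
635^6 ≡ 529 (mod 758)
635^7 ≡ 121 (mod 758)
635^9 ≡ 39 (mod 758)
635^14 ≡ 239 (mod 758)
635^18 ≡ 5 (mod 758)
635^21 ≡ 115 (mod 758)
635^27 ≡ 195 (mod 758)
635^42 ≡ 339 (mod 758)
635^54 ≡ 125 (mod 758)
635^63 ≡ 327 (mod 758)
635^126 ≡ 51 (mod 758)
635^189 ≡ 1 (mod 758) ✓
Hence ord(635) = 189.

189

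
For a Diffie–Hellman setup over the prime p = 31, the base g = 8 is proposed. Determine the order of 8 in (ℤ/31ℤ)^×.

5

Since 8 ∈ (Z/31Z)^×, its order divides φ(31) = 31 − 1 = 30 = 2 · 3 · 5.
Divisors of 30: 1, 2, 3, 5, 6, 10, 15, 30.
Evaluate successive powers at the divisors of 30:
8^1 ≡ 8 (mod 31)
8^2 ≡ 2 (mod 31)
8^3 ≡ 16 (mod 31)
8^5 ≡ 1 (mod 31) ✓
Hence ord(8) = 5.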